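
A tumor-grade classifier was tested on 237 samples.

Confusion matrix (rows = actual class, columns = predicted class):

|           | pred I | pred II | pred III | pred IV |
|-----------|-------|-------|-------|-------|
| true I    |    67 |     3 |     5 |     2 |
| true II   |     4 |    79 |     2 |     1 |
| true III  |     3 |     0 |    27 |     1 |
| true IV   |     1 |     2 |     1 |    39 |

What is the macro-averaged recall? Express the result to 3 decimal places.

0.892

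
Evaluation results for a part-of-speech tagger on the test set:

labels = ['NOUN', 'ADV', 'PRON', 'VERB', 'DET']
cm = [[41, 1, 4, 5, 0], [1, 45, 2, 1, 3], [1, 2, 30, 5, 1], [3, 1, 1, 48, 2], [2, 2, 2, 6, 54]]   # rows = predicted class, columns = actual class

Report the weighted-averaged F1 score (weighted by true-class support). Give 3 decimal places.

Per-class F1 score (2·TP/(2·TP+FP+FN)):
  NOUN: TP=41, FP=1+4+5+0=10, FN=1+1+3+2=7 → 82/99 = 0.8283
  ADV: TP=45, FP=1+2+1+3=7, FN=1+2+1+2=6 → 90/103 = 0.8738
  PRON: TP=30, FP=1+2+5+1=9, FN=4+2+1+2=9 → 60/78 = 0.7692
  VERB: TP=48, FP=3+1+1+2=7, FN=5+1+5+6=17 → 96/120 = 0.8000
  DET: TP=54, FP=2+2+2+6=12, FN=0+3+1+2=6 → 108/126 = 0.8571
Weighted-F1 score = Σ (supportᵢ/N)·F1 scoreᵢ with N=263: (48/263)·0.8283 + (51/263)·0.8738 + (39/263)·0.7692 + (65/263)·0.8000 + (60/263)·0.8571 = 0.828

0.828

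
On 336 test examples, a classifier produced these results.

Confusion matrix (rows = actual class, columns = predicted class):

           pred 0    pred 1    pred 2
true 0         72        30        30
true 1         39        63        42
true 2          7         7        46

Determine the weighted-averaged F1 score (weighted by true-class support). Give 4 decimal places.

0.5399

Per-class F1 score (2·TP/(2·TP+FP+FN)):
  0: TP=72, FP=39+7=46, FN=30+30=60 → 144/250 = 0.57600
  1: TP=63, FP=30+7=37, FN=39+42=81 → 126/244 = 0.51639
  2: TP=46, FP=30+42=72, FN=7+7=14 → 92/178 = 0.51685
Weighted-F1 score = Σ (supportᵢ/N)·F1 scoreᵢ with N=336: (132/336)·0.57600 + (144/336)·0.51639 + (60/336)·0.51685 = 0.5399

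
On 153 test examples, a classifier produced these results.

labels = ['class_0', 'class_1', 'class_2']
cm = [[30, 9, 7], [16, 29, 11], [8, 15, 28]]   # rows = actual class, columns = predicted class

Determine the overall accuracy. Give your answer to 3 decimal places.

0.569

Accuracy = trace / total = (30+29+28=87) / 153 = 87/153 = 0.569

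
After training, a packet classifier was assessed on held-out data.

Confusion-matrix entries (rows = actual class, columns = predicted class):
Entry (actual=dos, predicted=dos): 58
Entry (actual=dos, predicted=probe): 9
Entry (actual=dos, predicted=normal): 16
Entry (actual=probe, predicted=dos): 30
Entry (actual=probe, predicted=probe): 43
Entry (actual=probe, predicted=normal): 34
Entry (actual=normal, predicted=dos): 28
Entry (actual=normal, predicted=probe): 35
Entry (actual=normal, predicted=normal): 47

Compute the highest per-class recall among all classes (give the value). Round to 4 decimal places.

0.6988

Per-class recall (TP/(TP+FN)):
  dos: TP=58, FN=9+16=25 → 58/83 = 0.69880
  probe: TP=43, FN=30+34=64 → 43/107 = 0.40187
  normal: TP=47, FN=28+35=63 → 47/110 = 0.42727
Highest is class 'dos' with recall = 0.6988.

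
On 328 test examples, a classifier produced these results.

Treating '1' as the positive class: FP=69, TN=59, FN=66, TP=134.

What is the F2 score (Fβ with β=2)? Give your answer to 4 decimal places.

Fβ = (1+β²)·TP / ((1+β²)·TP + β²·FN + FP), with β²=4
= 5·134 / (5·134 + 4·66 + 69) = 0.6680

0.6680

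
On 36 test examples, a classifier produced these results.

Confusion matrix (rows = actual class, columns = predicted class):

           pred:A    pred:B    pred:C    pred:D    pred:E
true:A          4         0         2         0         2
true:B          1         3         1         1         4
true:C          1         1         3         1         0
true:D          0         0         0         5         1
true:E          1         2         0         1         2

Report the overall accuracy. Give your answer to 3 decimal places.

Accuracy = trace / total = (4+3+3+5+2=17) / 36 = 17/36 = 0.472

0.472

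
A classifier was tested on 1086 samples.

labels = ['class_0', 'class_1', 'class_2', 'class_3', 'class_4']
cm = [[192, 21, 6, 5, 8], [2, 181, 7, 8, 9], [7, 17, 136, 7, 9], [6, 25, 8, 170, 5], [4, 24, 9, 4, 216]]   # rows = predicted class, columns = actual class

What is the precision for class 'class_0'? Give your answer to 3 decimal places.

Treat 'class_0' as positive and all other classes as negative.
precision = TP/(TP+FP).
class_0: TP=192, FP=21+6+5+8=40 → 192/232 = 0.8276

0.828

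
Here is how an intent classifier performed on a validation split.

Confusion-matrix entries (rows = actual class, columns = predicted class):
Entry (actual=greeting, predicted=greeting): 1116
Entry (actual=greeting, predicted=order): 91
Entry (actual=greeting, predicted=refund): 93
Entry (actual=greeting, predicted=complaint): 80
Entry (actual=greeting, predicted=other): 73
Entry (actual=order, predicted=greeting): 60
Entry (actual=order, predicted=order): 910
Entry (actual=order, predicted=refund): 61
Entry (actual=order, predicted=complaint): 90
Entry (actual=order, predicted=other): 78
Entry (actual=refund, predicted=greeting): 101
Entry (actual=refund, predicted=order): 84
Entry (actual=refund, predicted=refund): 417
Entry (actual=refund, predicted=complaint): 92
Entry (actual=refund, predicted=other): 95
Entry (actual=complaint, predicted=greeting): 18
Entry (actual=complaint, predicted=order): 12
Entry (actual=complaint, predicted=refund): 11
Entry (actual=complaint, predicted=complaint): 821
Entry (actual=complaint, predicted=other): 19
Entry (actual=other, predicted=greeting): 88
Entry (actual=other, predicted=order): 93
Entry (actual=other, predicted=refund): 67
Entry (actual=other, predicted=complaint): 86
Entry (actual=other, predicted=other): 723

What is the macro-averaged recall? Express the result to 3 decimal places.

Per-class recall (TP/(TP+FN)):
  greeting: TP=1116, FN=91+93+80+73=337 → 1116/1453 = 0.7681
  order: TP=910, FN=60+61+90+78=289 → 910/1199 = 0.7590
  refund: TP=417, FN=101+84+92+95=372 → 417/789 = 0.5285
  complaint: TP=821, FN=18+12+11+19=60 → 821/881 = 0.9319
  other: TP=723, FN=88+93+67+86=334 → 723/1057 = 0.6840
Macro-recall = mean = (0.7681 + 0.7590 + 0.5285 + 0.9319 + 0.6840) / 5 = 0.734

0.734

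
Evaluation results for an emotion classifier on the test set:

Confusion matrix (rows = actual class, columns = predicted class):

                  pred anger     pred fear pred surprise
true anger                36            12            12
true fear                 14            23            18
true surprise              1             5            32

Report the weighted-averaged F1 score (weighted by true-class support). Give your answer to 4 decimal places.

Per-class F1 score (2·TP/(2·TP+FP+FN)):
  anger: TP=36, FP=14+1=15, FN=12+12=24 → 72/111 = 0.64865
  fear: TP=23, FP=12+5=17, FN=14+18=32 → 46/95 = 0.48421
  surprise: TP=32, FP=12+18=30, FN=1+5=6 → 64/100 = 0.64000
Weighted-F1 score = Σ (supportᵢ/N)·F1 scoreᵢ with N=153: (60/153)·0.64865 + (55/153)·0.48421 + (38/153)·0.64000 = 0.5874

0.5874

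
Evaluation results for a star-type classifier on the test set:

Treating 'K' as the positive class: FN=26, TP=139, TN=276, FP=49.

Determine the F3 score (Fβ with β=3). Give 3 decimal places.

0.831

Fβ = (1+β²)·TP / ((1+β²)·TP + β²·FN + FP), with β²=9
= 10·139 / (10·139 + 9·26 + 49) = 0.831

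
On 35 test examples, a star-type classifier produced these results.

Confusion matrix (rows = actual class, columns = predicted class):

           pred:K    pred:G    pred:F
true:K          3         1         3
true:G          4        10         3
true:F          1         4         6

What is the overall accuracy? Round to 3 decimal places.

Accuracy = trace / total = (3+10+6=19) / 35 = 19/35 = 0.543

0.543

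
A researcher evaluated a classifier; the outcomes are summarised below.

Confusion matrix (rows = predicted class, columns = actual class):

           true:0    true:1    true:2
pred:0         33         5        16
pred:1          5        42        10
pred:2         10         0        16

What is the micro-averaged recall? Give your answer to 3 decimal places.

0.664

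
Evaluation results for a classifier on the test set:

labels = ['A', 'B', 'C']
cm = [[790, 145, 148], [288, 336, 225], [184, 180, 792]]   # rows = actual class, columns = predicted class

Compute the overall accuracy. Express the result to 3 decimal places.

Accuracy = trace / total = (790+336+792=1918) / 3088 = 1918/3088 = 0.621

0.621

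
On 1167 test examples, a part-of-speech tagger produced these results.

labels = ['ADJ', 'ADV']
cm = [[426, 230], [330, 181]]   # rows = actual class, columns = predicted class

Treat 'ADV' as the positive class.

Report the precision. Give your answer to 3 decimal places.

0.440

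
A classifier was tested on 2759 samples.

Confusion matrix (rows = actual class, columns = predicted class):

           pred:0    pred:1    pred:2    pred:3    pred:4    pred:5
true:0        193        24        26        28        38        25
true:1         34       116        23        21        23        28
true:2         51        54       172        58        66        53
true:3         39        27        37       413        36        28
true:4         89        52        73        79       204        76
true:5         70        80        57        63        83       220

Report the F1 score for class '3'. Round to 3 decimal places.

0.665

Treat '3' as positive and all other classes as negative.
F1 score = 2·TP/(2·TP+FP+FN).
3: TP=413, FP=28+21+58+79+63=249, FN=39+27+37+36+28=167 → 826/1242 = 0.6651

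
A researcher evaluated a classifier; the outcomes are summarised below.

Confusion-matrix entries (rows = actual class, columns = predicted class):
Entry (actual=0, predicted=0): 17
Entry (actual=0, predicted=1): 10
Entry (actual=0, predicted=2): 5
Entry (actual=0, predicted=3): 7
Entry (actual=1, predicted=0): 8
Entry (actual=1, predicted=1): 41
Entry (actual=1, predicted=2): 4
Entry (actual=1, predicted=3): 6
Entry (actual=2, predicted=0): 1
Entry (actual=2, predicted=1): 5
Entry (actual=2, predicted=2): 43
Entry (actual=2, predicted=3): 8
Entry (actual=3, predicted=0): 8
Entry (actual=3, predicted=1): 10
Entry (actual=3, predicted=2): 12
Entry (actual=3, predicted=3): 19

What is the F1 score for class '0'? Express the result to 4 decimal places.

0.4658

One-vs-rest for '0': TP = diagonal; FP = other classes predicted '0'; FN = '0' predicted as other.
F1 score = 2·TP/(2·TP+FP+FN).
0: TP=17, FP=8+1+8=17, FN=10+5+7=22 → 34/73 = 0.46575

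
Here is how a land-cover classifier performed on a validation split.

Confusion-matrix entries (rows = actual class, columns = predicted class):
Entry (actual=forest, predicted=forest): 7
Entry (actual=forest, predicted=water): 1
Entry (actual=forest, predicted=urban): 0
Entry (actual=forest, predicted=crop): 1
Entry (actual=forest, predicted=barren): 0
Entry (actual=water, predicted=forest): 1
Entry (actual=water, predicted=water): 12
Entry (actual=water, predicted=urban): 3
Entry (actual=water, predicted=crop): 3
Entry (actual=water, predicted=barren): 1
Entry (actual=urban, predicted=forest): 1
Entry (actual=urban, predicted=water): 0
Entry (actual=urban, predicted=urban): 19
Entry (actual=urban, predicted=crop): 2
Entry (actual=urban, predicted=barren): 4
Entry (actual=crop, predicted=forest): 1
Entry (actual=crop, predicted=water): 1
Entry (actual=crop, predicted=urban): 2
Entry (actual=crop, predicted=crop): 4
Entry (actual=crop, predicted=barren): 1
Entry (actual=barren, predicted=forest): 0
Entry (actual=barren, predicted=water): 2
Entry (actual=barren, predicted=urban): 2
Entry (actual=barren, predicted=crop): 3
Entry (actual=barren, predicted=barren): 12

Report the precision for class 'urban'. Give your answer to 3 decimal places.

0.731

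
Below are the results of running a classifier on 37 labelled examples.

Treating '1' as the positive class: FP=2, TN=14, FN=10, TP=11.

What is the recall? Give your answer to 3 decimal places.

0.524

Recall = TP/(TP+FN) = 11/(11+10) = 11/21 = 0.524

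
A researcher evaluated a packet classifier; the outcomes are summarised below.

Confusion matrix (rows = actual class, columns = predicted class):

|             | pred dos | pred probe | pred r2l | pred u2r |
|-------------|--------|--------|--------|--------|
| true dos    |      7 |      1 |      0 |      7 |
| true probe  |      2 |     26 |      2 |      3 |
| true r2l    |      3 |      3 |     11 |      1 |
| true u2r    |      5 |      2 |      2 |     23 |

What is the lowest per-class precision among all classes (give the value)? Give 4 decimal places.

0.4118

Per-class precision (TP/(TP+FP)):
  dos: TP=7, FP=2+3+5=10 → 7/17 = 0.41176
  probe: TP=26, FP=1+3+2=6 → 26/32 = 0.81250
  r2l: TP=11, FP=0+2+2=4 → 11/15 = 0.73333
  u2r: TP=23, FP=7+3+1=11 → 23/34 = 0.67647
Lowest is class 'dos' with precision = 0.4118.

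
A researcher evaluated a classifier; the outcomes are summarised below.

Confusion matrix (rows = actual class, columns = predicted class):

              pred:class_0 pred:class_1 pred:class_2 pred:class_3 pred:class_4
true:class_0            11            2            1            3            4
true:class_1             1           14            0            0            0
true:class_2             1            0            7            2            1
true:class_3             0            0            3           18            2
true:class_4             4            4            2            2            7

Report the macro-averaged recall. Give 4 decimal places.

Per-class recall (TP/(TP+FN)):
  class_0: TP=11, FN=2+1+3+4=10 → 11/21 = 0.52381
  class_1: TP=14, FN=1+0+0+0=1 → 14/15 = 0.93333
  class_2: TP=7, FN=1+0+2+1=4 → 7/11 = 0.63636
  class_3: TP=18, FN=0+0+3+2=5 → 18/23 = 0.78261
  class_4: TP=7, FN=4+4+2+2=12 → 7/19 = 0.36842
Macro-recall = mean = (0.52381 + 0.93333 + 0.63636 + 0.78261 + 0.36842) / 5 = 0.6489

0.6489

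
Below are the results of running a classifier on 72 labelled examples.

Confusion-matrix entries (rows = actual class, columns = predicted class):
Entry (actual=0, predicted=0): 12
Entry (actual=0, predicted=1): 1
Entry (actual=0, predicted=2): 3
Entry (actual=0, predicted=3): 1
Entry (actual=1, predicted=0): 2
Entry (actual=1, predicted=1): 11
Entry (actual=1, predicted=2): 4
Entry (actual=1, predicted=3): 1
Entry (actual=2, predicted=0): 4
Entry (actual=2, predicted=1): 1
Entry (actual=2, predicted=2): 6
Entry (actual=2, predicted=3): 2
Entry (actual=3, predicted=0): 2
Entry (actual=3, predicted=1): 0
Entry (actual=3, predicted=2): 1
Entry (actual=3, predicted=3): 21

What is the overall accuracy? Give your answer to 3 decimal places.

0.694

Accuracy = trace / total = (12+11+6+21=50) / 72 = 50/72 = 0.694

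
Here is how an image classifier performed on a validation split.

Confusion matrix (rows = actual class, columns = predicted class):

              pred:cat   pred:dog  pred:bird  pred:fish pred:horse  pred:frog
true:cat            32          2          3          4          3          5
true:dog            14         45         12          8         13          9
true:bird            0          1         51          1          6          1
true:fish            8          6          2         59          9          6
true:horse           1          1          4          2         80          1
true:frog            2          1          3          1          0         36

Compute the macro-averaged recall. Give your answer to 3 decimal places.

Per-class recall (TP/(TP+FN)):
  cat: TP=32, FN=2+3+4+3+5=17 → 32/49 = 0.6531
  dog: TP=45, FN=14+12+8+13+9=56 → 45/101 = 0.4455
  bird: TP=51, FN=0+1+1+6+1=9 → 51/60 = 0.8500
  fish: TP=59, FN=8+6+2+9+6=31 → 59/90 = 0.6556
  horse: TP=80, FN=1+1+4+2+1=9 → 80/89 = 0.8989
  frog: TP=36, FN=2+1+3+1+0=7 → 36/43 = 0.8372
Macro-recall = mean = (0.6531 + 0.4455 + 0.8500 + 0.6556 + 0.8989 + 0.8372) / 6 = 0.723

0.723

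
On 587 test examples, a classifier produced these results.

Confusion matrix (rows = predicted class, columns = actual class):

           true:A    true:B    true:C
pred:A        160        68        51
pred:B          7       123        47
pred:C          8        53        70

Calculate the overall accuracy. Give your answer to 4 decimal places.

0.6014

Accuracy = trace / total = (160+123+70=353) / 587 = 353/587 = 0.6014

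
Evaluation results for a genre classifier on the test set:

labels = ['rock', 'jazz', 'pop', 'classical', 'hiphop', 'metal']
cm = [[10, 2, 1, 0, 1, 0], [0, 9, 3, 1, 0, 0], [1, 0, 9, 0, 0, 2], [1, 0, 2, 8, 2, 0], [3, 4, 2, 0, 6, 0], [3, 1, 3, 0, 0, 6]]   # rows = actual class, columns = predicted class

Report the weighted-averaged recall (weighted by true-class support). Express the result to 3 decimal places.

0.600

Per-class recall (TP/(TP+FN)):
  rock: TP=10, FN=2+1+0+1+0=4 → 10/14 = 0.7143
  jazz: TP=9, FN=0+3+1+0+0=4 → 9/13 = 0.6923
  pop: TP=9, FN=1+0+0+0+2=3 → 9/12 = 0.7500
  classical: TP=8, FN=1+0+2+2+0=5 → 8/13 = 0.6154
  hiphop: TP=6, FN=3+4+2+0+0=9 → 6/15 = 0.4000
  metal: TP=6, FN=3+1+3+0+0=7 → 6/13 = 0.4615
Weighted-recall = Σ (supportᵢ/N)·recallᵢ with N=80: (14/80)·0.7143 + (13/80)·0.6923 + (12/80)·0.7500 + (13/80)·0.6154 + (15/80)·0.4000 + (13/80)·0.4615 = 0.600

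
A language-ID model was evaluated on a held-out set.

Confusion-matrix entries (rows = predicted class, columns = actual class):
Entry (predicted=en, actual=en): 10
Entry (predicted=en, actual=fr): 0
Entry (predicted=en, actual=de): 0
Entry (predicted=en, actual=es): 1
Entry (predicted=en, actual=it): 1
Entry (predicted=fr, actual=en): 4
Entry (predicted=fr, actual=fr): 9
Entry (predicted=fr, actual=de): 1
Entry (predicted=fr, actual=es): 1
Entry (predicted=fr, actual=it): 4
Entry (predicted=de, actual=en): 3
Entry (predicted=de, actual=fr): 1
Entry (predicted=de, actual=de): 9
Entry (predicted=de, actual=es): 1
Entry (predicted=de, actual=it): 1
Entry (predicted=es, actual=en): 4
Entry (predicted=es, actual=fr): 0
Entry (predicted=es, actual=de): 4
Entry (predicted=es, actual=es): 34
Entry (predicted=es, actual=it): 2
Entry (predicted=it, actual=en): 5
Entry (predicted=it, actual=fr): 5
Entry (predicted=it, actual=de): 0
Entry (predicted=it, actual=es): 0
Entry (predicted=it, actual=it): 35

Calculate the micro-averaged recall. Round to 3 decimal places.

Micro-averaging pools counts across classes: ΣTP=97, ΣFP=38, ΣFN=38.
Micro-recall = TP/(TP+FN) on pooled counts = 0.719 (equals overall accuracy in single-label multiclass).

0.719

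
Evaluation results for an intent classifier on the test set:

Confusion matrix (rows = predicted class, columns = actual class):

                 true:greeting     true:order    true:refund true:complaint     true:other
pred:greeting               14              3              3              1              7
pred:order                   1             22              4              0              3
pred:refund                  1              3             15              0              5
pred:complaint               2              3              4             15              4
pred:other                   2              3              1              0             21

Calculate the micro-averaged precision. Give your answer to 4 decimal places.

0.6350

Micro-averaging pools counts across classes: ΣTP=87, ΣFP=50, ΣFN=50.
Micro-precision = TP/(TP+FP) on pooled counts = 0.6350 (equals overall accuracy in single-label multiclass).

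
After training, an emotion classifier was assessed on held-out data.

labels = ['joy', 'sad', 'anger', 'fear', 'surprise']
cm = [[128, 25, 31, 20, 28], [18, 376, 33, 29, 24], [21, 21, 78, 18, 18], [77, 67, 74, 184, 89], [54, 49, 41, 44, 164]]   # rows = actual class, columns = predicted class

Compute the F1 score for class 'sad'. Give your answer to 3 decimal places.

Take TP from the diagonal, FP from the rest of the 'sad' prediction marginal, FN from the rest of the 'sad' actual marginal.
F1 score = 2·TP/(2·TP+FP+FN).
sad: TP=376, FP=25+21+67+49=162, FN=18+33+29+24=104 → 752/1018 = 0.7387

0.739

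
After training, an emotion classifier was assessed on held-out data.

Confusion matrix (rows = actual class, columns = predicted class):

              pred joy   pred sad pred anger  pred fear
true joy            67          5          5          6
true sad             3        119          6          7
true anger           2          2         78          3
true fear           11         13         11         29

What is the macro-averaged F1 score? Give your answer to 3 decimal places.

Per-class F1 score (2·TP/(2·TP+FP+FN)):
  joy: TP=67, FP=3+2+11=16, FN=5+5+6=16 → 134/166 = 0.8072
  sad: TP=119, FP=5+2+13=20, FN=3+6+7=16 → 238/274 = 0.8686
  anger: TP=78, FP=5+6+11=22, FN=2+2+3=7 → 156/185 = 0.8432
  fear: TP=29, FP=6+7+3=16, FN=11+13+11=35 → 58/109 = 0.5321
Macro-F1 score = mean = (0.8072 + 0.8686 + 0.8432 + 0.5321) / 4 = 0.763

0.763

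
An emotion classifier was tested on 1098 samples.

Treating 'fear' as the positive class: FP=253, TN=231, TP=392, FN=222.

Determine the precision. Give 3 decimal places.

0.608

Precision = TP/(TP+FP) = 392/(392+253) = 392/645 = 0.608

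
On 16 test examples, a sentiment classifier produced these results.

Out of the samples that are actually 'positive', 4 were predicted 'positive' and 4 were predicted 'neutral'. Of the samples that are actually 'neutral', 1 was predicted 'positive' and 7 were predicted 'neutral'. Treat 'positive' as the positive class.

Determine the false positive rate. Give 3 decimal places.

0.125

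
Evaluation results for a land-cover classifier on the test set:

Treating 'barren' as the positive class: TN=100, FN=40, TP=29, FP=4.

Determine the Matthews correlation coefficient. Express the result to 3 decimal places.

0.476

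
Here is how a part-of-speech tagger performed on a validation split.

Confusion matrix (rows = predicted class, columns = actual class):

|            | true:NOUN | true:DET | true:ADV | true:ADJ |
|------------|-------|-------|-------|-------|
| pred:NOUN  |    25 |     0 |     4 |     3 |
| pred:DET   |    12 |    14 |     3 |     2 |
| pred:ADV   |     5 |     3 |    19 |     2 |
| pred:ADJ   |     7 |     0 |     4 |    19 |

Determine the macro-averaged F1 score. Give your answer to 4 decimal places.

0.6308

Per-class F1 score (2·TP/(2·TP+FP+FN)):
  NOUN: TP=25, FP=0+4+3=7, FN=12+5+7=24 → 50/81 = 0.61728
  DET: TP=14, FP=12+3+2=17, FN=0+3+0=3 → 28/48 = 0.58333
  ADV: TP=19, FP=5+3+2=10, FN=4+3+4=11 → 38/59 = 0.64407
  ADJ: TP=19, FP=7+0+4=11, FN=3+2+2=7 → 38/56 = 0.67857
Macro-F1 score = mean = (0.61728 + 0.58333 + 0.64407 + 0.67857) / 4 = 0.6308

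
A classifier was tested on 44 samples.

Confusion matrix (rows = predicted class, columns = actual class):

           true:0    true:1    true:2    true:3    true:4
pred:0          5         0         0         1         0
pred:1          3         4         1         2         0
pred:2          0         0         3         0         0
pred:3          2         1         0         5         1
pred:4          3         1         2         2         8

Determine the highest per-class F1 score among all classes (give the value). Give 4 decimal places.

Per-class F1 score (2·TP/(2·TP+FP+FN)):
  0: TP=5, FP=0+0+1+0=1, FN=3+0+2+3=8 → 10/19 = 0.52632
  1: TP=4, FP=3+1+2+0=6, FN=0+0+1+1=2 → 8/16 = 0.50000
  2: TP=3, FP=0+0+0+0=0, FN=0+1+0+2=3 → 6/9 = 0.66667
  3: TP=5, FP=2+1+0+1=4, FN=1+2+0+2=5 → 10/19 = 0.52632
  4: TP=8, FP=3+1+2+2=8, FN=0+0+0+1=1 → 16/25 = 0.64000
Highest is class '2' with F1 score = 0.6667.

0.6667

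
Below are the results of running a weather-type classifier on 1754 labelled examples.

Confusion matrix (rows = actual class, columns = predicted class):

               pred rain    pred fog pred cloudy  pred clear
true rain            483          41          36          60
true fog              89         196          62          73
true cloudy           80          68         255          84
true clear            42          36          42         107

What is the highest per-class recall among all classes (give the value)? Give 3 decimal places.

Per-class recall (TP/(TP+FN)):
  rain: TP=483, FN=41+36+60=137 → 483/620 = 0.7790
  fog: TP=196, FN=89+62+73=224 → 196/420 = 0.4667
  cloudy: TP=255, FN=80+68+84=232 → 255/487 = 0.5236
  clear: TP=107, FN=42+36+42=120 → 107/227 = 0.4714
Highest is class 'rain' with recall = 0.779.

0.779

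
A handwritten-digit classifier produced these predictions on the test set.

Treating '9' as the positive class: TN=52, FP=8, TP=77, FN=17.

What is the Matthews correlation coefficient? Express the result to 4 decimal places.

0.6725

MCC = (TP·TN − FP·FN) / √((TP+FP)(TP+FN)(TN+FP)(TN+FN))
Numerator = 77·52 − 8·17 = 3868
Denominator = √(85·94·60·69) = √33078600 = 5751.3998
MCC = 3868 / 5751.3998 = 0.6725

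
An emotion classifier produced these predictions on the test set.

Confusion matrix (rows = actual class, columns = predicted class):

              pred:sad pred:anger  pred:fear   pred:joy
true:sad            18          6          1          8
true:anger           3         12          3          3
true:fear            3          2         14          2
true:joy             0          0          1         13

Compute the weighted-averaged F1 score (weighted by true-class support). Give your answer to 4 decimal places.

0.6397

Per-class F1 score (2·TP/(2·TP+FP+FN)):
  sad: TP=18, FP=3+3+0=6, FN=6+1+8=15 → 36/57 = 0.63158
  anger: TP=12, FP=6+2+0=8, FN=3+3+3=9 → 24/41 = 0.58537
  fear: TP=14, FP=1+3+1=5, FN=3+2+2=7 → 28/40 = 0.70000
  joy: TP=13, FP=8+3+2=13, FN=0+0+1=1 → 26/40 = 0.65000
Weighted-F1 score = Σ (supportᵢ/N)·F1 scoreᵢ with N=89: (33/89)·0.63158 + (21/89)·0.58537 + (21/89)·0.70000 + (14/89)·0.65000 = 0.6397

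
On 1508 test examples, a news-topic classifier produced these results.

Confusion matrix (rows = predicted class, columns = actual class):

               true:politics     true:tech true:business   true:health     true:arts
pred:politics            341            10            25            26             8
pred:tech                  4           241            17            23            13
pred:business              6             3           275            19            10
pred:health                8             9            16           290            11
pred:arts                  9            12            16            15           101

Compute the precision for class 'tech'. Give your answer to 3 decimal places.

0.809

precision = TP/(TP+FP).
tech: TP=241, FP=4+17+23+13=57 → 241/298 = 0.8087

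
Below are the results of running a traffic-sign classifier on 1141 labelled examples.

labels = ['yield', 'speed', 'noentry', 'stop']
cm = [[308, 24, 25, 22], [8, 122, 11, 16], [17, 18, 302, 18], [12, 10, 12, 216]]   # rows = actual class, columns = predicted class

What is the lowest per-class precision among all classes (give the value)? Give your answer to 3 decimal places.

0.701

Per-class precision (TP/(TP+FP)):
  yield: TP=308, FP=8+17+12=37 → 308/345 = 0.8928
  speed: TP=122, FP=24+18+10=52 → 122/174 = 0.7011
  noentry: TP=302, FP=25+11+12=48 → 302/350 = 0.8629
  stop: TP=216, FP=22+16+18=56 → 216/272 = 0.7941
Lowest is class 'speed' with precision = 0.701.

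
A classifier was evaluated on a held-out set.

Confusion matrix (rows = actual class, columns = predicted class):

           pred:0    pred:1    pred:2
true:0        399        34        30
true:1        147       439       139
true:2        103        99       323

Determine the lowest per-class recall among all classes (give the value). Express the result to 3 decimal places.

Per-class recall (TP/(TP+FN)):
  0: TP=399, FN=34+30=64 → 399/463 = 0.8618
  1: TP=439, FN=147+139=286 → 439/725 = 0.6055
  2: TP=323, FN=103+99=202 → 323/525 = 0.6152
Lowest is class '1' with recall = 0.606.

0.606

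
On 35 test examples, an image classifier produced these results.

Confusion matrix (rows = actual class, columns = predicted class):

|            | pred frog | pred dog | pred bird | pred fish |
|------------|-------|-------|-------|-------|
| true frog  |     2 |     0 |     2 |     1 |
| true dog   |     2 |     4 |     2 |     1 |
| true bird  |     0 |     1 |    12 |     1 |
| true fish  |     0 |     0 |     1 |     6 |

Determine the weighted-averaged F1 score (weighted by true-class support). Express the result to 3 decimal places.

0.670

Per-class F1 score (2·TP/(2·TP+FP+FN)):
  frog: TP=2, FP=2+0+0=2, FN=0+2+1=3 → 4/9 = 0.4444
  dog: TP=4, FP=0+1+0=1, FN=2+2+1=5 → 8/14 = 0.5714
  bird: TP=12, FP=2+2+1=5, FN=0+1+1=2 → 24/31 = 0.7742
  fish: TP=6, FP=1+1+1=3, FN=0+0+1=1 → 12/16 = 0.7500
Weighted-F1 score = Σ (supportᵢ/N)·F1 scoreᵢ with N=35: (5/35)·0.4444 + (9/35)·0.5714 + (14/35)·0.7742 + (7/35)·0.7500 = 0.670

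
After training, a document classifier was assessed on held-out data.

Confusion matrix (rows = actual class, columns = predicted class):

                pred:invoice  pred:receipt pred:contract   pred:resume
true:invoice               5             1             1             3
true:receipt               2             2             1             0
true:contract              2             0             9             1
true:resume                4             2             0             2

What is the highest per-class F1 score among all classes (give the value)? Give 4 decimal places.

0.7826

Per-class F1 score (2·TP/(2·TP+FP+FN)):
  invoice: TP=5, FP=2+2+4=8, FN=1+1+3=5 → 10/23 = 0.43478
  receipt: TP=2, FP=1+0+2=3, FN=2+1+0=3 → 4/10 = 0.40000
  contract: TP=9, FP=1+1+0=2, FN=2+0+1=3 → 18/23 = 0.78261
  resume: TP=2, FP=3+0+1=4, FN=4+2+0=6 → 4/14 = 0.28571
Highest is class 'contract' with F1 score = 0.7826.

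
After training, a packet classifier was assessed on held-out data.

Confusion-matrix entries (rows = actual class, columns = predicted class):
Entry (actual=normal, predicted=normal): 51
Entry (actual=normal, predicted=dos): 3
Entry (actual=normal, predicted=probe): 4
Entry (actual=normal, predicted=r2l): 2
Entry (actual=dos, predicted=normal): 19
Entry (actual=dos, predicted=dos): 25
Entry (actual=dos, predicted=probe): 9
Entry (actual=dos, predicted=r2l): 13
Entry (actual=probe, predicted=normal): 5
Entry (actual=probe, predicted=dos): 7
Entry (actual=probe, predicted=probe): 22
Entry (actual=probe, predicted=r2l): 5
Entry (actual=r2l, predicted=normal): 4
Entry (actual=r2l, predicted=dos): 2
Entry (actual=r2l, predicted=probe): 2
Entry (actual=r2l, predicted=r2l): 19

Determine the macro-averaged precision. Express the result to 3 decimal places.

Per-class precision (TP/(TP+FP)):
  normal: TP=51, FP=19+5+4=28 → 51/79 = 0.6456
  dos: TP=25, FP=3+7+2=12 → 25/37 = 0.6757
  probe: TP=22, FP=4+9+2=15 → 22/37 = 0.5946
  r2l: TP=19, FP=2+13+5=20 → 19/39 = 0.4872
Macro-precision = mean = (0.6456 + 0.6757 + 0.5946 + 0.4872) / 4 = 0.601

0.601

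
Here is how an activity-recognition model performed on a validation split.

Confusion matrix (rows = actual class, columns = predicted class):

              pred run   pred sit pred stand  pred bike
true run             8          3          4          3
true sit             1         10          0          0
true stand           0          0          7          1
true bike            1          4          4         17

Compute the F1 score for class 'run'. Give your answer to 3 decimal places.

0.571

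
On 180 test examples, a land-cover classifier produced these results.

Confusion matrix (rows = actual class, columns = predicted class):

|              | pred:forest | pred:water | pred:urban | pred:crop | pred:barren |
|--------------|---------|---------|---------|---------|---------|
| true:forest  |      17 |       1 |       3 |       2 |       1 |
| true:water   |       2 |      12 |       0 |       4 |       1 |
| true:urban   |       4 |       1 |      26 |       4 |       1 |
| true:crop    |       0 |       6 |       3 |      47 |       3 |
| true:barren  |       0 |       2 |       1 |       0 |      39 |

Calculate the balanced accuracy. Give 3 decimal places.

0.757

Balanced accuracy = mean of per-class recall.
  forest: recall = 17/24 = 0.7083
  water: recall = 12/19 = 0.6316
  urban: recall = 26/36 = 0.7222
  crop: recall = 47/59 = 0.7966
  barren: recall = 39/42 = 0.9286
Mean = (0.7083 + 0.6316 + 0.7222 + 0.7966 + 0.9286) / 5 = 0.757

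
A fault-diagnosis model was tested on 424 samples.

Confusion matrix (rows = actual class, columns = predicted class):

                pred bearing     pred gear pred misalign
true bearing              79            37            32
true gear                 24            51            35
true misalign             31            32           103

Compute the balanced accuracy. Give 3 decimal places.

0.539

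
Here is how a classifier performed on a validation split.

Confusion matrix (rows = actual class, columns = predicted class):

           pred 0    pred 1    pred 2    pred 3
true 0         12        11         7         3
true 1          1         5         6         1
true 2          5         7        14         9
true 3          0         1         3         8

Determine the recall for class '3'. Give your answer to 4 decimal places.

One-vs-rest for '3': TP = diagonal; FP = other classes predicted '3'; FN = '3' predicted as other.
recall = TP/(TP+FN).
3: TP=8, FN=0+1+3=4 → 8/12 = 0.66667

0.6667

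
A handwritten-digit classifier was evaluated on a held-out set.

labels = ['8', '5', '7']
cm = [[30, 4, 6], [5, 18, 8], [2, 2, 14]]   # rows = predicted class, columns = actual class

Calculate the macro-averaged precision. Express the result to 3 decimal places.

0.703

Per-class precision (TP/(TP+FP)):
  8: TP=30, FP=4+6=10 → 30/40 = 0.7500
  5: TP=18, FP=5+8=13 → 18/31 = 0.5806
  7: TP=14, FP=2+2=4 → 14/18 = 0.7778
Macro-precision = mean = (0.7500 + 0.5806 + 0.7778) / 3 = 0.703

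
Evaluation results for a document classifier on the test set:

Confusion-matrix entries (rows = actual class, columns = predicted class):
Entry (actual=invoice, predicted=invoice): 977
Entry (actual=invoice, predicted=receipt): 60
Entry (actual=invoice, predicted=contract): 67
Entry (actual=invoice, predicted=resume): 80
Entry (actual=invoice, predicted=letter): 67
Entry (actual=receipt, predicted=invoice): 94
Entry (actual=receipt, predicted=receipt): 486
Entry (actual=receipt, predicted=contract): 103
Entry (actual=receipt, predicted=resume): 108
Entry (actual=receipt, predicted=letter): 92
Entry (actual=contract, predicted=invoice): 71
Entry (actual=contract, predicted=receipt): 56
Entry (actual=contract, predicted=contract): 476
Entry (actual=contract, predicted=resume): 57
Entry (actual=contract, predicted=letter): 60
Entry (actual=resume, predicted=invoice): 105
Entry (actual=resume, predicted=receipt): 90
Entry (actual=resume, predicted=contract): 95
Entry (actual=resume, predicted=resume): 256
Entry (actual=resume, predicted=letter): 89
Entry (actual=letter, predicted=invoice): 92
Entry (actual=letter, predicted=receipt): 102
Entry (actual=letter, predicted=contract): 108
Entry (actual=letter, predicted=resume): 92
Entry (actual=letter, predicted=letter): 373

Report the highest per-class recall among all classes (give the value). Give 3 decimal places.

0.781

Per-class recall (TP/(TP+FN)):
  invoice: TP=977, FN=60+67+80+67=274 → 977/1251 = 0.7810
  receipt: TP=486, FN=94+103+108+92=397 → 486/883 = 0.5504
  contract: TP=476, FN=71+56+57+60=244 → 476/720 = 0.6611
  resume: TP=256, FN=105+90+95+89=379 → 256/635 = 0.4031
  letter: TP=373, FN=92+102+108+92=394 → 373/767 = 0.4863
Highest is class 'invoice' with recall = 0.781.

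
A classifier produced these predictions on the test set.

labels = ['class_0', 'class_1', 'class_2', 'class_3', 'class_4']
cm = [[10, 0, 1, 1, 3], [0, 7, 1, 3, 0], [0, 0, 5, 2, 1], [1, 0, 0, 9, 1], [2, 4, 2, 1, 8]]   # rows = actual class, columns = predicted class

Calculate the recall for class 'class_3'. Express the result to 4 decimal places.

Take TP from the diagonal, FP from the rest of the 'class_3' prediction marginal, FN from the rest of the 'class_3' actual marginal.
recall = TP/(TP+FN).
class_3: TP=9, FN=1+0+0+1=2 → 9/11 = 0.81818

0.8182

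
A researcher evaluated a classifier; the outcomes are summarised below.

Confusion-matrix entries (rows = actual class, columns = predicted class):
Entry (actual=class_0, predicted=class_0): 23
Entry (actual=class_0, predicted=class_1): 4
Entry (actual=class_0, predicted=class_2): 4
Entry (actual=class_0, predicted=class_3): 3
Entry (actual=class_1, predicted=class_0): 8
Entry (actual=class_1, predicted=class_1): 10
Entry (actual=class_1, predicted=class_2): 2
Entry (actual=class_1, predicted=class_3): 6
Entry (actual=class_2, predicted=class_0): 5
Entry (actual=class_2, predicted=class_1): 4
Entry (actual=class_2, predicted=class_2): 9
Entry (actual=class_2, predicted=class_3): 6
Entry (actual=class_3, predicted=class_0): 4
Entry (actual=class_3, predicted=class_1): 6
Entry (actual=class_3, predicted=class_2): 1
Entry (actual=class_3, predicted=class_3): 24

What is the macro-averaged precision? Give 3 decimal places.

0.542

Per-class precision (TP/(TP+FP)):
  class_0: TP=23, FP=8+5+4=17 → 23/40 = 0.5750
  class_1: TP=10, FP=4+4+6=14 → 10/24 = 0.4167
  class_2: TP=9, FP=4+2+1=7 → 9/16 = 0.5625
  class_3: TP=24, FP=3+6+6=15 → 24/39 = 0.6154
Macro-precision = mean = (0.5750 + 0.4167 + 0.5625 + 0.6154) / 4 = 0.542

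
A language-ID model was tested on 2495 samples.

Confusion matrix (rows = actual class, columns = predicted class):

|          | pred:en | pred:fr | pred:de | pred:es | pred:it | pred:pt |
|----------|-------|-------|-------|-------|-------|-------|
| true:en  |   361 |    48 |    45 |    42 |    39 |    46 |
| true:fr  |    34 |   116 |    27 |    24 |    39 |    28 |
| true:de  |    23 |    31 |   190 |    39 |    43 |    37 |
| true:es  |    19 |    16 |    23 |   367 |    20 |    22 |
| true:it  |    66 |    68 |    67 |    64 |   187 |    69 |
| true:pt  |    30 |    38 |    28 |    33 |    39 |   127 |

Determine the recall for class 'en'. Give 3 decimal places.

0.621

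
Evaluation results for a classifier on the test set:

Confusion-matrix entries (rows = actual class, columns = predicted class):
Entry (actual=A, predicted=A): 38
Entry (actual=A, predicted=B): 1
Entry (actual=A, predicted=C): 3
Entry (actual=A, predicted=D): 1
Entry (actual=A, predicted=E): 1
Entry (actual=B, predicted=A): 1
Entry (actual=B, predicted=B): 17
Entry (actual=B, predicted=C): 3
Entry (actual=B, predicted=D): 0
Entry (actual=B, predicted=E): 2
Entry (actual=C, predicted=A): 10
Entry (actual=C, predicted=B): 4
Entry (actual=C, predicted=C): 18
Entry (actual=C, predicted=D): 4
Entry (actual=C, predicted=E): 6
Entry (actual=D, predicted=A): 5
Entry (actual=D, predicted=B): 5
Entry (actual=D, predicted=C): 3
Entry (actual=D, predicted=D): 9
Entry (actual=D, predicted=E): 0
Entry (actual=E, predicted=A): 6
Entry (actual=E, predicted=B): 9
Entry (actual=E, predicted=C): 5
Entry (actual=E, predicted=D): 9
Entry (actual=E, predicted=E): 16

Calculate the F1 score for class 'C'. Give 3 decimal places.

Treat 'C' as positive and all other classes as negative.
F1 score = 2·TP/(2·TP+FP+FN).
C: TP=18, FP=3+3+3+5=14, FN=10+4+4+6=24 → 36/74 = 0.4865

0.486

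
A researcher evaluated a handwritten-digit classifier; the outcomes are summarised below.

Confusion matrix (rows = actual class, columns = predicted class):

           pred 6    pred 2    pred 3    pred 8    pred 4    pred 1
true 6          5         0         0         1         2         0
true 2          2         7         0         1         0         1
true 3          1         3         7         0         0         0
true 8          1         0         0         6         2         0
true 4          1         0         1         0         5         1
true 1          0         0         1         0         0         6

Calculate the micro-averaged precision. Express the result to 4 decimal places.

Micro-averaging pools counts across classes: ΣTP=36, ΣFP=18, ΣFN=18.
Micro-precision = TP/(TP+FP) on pooled counts = 0.6667 (equals overall accuracy in single-label multiclass).

0.6667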